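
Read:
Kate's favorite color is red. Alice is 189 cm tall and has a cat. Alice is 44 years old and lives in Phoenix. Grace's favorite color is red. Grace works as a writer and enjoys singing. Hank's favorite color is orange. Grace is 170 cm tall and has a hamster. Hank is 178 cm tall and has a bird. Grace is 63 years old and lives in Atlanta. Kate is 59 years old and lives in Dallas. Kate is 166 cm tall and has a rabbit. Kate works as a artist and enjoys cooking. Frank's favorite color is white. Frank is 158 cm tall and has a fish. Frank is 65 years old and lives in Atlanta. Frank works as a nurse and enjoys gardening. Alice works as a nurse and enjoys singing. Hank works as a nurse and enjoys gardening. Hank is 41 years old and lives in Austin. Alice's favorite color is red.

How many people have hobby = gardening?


Count: 2

2


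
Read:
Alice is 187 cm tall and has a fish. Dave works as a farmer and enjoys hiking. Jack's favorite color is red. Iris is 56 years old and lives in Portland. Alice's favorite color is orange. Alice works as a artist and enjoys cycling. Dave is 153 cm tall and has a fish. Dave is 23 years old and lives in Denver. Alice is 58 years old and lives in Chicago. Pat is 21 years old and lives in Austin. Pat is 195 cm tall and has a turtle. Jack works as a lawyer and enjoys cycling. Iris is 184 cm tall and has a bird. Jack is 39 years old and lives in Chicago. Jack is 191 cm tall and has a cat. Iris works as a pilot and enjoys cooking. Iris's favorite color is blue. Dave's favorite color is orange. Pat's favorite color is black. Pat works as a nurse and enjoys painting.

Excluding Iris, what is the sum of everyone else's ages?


Sum (excluding Iris): 141

141


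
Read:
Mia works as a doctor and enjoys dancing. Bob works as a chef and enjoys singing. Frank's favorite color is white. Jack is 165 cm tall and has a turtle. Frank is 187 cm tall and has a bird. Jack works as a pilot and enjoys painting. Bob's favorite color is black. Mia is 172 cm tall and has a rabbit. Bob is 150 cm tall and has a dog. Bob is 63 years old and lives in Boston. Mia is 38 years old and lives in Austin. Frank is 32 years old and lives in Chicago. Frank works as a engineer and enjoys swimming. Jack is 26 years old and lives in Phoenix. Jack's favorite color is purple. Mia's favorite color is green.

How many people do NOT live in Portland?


Not in Portland: 4

4


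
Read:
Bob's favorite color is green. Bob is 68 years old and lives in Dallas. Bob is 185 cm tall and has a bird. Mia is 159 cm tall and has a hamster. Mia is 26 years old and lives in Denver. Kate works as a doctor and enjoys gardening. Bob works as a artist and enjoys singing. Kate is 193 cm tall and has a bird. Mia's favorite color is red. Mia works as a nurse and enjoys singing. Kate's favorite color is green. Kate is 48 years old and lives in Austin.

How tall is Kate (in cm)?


Kate is 193 cm tall

193


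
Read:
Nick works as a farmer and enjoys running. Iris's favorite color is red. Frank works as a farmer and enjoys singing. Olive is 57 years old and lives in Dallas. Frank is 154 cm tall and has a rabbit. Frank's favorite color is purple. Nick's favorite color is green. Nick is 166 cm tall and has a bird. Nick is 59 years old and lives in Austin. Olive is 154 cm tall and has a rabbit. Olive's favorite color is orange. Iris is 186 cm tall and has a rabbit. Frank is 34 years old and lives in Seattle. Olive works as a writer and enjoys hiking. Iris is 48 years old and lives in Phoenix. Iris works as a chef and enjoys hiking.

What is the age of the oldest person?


Oldest: Nick at 59

59


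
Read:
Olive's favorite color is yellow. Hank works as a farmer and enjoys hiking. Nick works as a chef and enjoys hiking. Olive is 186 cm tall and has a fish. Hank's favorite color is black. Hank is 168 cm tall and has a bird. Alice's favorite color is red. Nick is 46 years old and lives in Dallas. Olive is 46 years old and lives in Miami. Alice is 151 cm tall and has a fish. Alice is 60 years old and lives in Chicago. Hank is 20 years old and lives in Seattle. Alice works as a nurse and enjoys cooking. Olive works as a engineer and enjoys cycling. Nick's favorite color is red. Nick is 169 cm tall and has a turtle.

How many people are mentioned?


People: Hank, Olive, Nick, Alice. Count = 4

4


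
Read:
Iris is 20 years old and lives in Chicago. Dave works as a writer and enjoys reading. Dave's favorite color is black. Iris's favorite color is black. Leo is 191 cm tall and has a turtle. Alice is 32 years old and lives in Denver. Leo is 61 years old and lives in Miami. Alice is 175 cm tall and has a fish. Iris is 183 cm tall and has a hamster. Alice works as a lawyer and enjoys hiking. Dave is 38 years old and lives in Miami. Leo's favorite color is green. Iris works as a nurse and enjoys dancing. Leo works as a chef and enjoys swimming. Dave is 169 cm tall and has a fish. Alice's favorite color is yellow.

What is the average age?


Sum=151, n=4, avg=37.75

37.75


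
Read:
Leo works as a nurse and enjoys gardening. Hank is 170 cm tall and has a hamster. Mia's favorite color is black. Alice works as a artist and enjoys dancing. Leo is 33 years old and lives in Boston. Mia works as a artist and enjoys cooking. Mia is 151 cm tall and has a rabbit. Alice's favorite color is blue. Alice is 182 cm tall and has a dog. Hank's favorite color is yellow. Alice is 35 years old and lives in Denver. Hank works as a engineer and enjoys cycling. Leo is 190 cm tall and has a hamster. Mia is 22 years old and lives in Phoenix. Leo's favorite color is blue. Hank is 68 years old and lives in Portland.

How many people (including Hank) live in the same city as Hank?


Hank lives in Portland. Count = 1

1


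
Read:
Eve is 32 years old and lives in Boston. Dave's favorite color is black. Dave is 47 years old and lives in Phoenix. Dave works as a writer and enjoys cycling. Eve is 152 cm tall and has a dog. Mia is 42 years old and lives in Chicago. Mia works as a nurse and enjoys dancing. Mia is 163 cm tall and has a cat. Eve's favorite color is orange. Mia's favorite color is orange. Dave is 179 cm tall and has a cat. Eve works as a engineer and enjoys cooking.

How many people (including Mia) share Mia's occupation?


Mia is a nurse. Count = 1

1


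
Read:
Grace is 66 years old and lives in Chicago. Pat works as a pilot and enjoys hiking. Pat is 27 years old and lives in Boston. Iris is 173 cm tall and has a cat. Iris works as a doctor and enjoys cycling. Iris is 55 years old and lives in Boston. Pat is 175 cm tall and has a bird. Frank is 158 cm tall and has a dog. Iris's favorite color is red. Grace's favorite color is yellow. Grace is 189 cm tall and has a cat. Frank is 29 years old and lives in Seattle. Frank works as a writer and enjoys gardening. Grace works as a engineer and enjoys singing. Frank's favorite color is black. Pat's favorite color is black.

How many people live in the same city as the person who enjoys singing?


Person with hobby singing is Grace, city Chicago. Count = 1

1


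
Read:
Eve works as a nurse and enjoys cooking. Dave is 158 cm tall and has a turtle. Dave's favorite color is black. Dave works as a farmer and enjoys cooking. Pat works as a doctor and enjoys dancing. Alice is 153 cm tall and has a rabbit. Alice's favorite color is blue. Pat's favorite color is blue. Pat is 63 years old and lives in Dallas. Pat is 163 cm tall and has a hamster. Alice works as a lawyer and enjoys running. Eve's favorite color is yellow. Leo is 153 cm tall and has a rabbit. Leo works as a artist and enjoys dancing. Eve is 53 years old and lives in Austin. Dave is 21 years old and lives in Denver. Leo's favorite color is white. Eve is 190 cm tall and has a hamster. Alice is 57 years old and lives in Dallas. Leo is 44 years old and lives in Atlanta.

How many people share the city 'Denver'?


Count: 1

1


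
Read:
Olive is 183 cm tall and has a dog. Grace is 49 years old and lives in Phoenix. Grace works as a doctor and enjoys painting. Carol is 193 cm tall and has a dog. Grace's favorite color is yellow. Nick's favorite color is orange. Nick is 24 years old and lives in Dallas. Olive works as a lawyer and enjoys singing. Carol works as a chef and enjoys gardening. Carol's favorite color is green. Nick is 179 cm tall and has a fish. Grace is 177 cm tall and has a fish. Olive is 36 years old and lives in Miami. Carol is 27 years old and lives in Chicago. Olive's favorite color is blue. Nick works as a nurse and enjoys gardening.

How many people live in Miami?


Count in Miami: 1

1


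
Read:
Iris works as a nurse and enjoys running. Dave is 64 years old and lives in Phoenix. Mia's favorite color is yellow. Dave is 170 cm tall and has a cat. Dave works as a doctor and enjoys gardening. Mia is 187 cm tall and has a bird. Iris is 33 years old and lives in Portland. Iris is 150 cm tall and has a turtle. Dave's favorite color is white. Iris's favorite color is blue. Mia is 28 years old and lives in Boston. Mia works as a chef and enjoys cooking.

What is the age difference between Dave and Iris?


|64 - 33| = 31

31


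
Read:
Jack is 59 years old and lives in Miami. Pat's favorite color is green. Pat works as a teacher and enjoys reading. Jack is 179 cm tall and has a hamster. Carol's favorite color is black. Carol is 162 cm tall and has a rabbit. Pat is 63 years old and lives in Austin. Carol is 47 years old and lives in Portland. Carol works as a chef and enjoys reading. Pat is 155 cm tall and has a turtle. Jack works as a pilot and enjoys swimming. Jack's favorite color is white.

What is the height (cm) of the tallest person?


Tallest: Jack at 179 cm

179


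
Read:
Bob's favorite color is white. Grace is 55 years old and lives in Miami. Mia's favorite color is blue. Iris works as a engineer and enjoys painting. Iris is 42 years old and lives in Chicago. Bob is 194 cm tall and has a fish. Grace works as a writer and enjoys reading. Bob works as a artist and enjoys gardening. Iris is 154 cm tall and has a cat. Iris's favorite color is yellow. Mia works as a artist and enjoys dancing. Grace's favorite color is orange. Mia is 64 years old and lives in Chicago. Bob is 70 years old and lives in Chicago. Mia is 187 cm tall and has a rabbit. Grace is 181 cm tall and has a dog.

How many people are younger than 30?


Filter: 0

0


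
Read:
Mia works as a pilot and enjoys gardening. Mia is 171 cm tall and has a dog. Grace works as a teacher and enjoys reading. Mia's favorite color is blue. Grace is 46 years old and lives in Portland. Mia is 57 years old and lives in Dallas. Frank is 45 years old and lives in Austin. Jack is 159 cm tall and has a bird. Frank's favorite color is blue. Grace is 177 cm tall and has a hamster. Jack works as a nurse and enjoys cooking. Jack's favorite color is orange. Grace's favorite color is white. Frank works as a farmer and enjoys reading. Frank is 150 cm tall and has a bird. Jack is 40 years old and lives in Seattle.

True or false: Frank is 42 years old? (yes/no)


Frank is actually 45. no

no


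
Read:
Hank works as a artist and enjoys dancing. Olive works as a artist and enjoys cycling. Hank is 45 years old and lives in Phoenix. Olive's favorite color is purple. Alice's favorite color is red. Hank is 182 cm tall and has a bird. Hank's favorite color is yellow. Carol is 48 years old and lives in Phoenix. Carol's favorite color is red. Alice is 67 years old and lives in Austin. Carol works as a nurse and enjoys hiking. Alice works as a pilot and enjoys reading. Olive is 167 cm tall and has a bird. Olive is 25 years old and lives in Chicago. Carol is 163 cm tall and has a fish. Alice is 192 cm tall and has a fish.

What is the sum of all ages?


67+45+48+25 = 185

185


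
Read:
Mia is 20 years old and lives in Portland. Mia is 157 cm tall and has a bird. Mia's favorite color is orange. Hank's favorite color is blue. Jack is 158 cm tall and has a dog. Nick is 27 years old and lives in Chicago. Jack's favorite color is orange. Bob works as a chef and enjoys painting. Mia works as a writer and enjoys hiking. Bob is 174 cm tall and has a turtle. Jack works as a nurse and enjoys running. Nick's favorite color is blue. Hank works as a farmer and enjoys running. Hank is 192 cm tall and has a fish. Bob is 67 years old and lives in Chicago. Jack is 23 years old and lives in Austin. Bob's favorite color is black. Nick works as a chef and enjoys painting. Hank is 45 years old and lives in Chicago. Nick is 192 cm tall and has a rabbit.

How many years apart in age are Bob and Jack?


67 vs 23, diff = 44

44


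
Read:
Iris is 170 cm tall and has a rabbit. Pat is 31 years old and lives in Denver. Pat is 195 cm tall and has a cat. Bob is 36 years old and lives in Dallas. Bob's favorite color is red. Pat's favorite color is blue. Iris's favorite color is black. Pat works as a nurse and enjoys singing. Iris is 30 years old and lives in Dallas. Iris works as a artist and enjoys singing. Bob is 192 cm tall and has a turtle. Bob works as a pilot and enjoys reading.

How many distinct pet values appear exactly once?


Unique pet values: 3

3


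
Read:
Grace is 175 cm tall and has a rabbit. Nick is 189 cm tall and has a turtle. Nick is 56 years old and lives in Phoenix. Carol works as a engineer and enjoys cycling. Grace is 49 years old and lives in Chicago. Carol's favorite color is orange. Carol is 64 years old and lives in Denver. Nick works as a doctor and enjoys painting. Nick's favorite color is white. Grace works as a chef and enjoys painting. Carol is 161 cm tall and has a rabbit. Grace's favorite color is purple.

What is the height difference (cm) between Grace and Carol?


|175 - 161| = 14

14


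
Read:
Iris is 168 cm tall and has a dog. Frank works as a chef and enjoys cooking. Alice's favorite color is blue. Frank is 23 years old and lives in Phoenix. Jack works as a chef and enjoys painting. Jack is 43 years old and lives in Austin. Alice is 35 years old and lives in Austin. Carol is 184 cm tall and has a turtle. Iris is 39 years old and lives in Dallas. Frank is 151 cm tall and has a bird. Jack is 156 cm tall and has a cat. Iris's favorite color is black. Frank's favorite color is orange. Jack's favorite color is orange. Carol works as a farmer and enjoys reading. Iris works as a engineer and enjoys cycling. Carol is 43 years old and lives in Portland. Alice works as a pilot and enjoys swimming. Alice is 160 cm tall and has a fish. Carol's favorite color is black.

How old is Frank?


Frank is 23 years old

23


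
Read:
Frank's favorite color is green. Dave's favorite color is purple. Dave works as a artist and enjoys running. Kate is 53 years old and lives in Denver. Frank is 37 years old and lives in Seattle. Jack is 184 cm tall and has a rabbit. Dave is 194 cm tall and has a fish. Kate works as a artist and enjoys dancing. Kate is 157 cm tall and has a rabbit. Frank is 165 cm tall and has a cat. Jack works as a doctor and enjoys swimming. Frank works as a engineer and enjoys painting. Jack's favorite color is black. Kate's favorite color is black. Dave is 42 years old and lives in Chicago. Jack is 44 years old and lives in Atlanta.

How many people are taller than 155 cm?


Taller than 155: 4

4


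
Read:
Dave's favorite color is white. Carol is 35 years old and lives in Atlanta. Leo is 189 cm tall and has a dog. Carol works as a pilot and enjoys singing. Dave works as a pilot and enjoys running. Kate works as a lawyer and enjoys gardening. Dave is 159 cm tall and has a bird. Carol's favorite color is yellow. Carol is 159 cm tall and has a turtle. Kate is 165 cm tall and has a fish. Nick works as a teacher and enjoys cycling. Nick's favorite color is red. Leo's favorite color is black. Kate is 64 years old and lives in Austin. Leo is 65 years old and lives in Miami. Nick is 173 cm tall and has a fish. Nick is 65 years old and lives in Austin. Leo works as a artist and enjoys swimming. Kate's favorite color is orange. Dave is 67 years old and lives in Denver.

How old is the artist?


The artist is Leo, age 65

65


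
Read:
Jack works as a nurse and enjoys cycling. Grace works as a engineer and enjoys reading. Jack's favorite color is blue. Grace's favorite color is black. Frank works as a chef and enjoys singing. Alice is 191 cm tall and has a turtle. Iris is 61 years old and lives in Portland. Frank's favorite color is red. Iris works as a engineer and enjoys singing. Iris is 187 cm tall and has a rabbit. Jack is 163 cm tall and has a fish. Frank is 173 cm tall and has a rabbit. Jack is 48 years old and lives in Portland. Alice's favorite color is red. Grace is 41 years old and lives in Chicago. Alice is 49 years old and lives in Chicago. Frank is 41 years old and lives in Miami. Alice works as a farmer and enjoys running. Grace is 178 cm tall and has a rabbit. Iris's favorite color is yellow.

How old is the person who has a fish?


Person with fish is Jack, age 48

48


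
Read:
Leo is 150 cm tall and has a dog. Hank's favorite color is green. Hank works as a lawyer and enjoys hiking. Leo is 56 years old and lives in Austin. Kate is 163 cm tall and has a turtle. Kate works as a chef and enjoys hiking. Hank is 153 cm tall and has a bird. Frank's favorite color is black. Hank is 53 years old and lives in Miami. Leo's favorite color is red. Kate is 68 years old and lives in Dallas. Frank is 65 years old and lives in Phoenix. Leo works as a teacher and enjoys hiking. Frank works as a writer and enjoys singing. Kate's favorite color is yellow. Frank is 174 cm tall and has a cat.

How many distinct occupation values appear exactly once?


Unique occupation values: 4

4


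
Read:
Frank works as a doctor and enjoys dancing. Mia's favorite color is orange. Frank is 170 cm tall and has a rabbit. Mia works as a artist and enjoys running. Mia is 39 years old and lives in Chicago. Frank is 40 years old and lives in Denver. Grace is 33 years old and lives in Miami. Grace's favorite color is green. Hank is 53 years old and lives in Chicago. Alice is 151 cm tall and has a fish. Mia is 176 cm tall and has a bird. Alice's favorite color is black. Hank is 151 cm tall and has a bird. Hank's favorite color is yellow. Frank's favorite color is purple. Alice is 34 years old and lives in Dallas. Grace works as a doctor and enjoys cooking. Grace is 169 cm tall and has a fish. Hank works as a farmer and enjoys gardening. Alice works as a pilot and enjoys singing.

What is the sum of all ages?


40+39+33+34+53 = 199

199


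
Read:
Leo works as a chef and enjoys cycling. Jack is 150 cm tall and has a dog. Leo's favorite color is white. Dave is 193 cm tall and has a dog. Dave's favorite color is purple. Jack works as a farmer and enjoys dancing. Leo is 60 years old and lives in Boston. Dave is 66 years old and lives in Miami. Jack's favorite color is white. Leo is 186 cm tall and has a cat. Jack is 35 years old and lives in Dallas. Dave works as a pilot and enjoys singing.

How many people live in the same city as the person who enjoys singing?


Person with hobby singing is Dave, city Miami. Count = 1

1


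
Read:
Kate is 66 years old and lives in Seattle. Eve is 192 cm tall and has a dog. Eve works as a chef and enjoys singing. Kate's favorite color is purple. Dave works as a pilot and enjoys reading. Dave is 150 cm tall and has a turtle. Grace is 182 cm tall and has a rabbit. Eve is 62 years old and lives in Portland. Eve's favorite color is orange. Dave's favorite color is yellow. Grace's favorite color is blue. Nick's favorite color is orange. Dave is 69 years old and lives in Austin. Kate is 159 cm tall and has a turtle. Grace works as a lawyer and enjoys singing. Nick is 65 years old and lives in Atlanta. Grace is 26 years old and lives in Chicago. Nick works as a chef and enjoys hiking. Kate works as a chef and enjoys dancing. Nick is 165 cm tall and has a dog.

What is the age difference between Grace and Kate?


|26 - 66| = 40

40


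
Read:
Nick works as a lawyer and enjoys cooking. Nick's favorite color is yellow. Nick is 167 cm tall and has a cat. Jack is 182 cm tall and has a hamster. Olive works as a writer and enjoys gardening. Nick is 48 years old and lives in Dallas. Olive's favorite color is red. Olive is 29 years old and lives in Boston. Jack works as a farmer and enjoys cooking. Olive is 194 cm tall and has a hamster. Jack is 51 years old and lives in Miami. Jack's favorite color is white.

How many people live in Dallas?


Count in Dallas: 1

1


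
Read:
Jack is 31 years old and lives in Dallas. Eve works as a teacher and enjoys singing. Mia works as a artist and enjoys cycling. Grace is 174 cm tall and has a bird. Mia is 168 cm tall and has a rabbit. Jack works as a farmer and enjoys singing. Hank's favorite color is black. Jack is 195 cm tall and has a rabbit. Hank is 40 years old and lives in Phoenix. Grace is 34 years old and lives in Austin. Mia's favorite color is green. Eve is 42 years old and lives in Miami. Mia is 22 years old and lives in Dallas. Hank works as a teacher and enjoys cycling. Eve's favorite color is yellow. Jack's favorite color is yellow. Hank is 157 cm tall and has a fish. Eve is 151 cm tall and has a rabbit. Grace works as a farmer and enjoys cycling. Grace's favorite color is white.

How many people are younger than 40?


Filter: 3

3


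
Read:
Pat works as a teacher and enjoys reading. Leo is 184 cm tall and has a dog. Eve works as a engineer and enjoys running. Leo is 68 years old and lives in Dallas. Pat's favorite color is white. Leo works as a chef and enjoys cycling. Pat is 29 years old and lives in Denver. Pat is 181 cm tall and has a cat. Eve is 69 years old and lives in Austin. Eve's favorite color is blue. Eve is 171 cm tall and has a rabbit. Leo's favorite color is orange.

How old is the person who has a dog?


Person with dog is Leo, age 68

68


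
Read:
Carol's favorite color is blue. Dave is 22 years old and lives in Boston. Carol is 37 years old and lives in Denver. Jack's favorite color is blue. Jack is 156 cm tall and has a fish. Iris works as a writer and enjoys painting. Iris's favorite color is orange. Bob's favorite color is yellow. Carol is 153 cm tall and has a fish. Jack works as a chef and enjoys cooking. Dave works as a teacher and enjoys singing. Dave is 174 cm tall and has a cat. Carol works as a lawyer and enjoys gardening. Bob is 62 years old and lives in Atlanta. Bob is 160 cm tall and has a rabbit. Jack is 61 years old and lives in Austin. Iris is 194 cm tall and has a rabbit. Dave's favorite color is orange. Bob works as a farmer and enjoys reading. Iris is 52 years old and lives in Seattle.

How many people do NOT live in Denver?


Not in Denver: 4

4


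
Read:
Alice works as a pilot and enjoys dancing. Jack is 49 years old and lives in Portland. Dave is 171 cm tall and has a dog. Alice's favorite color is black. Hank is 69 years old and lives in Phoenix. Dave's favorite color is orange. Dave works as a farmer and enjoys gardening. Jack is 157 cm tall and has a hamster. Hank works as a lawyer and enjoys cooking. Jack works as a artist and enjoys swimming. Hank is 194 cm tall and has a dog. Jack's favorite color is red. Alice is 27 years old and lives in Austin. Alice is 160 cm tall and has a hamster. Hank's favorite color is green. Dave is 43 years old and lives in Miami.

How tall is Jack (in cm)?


Jack is 157 cm tall

157


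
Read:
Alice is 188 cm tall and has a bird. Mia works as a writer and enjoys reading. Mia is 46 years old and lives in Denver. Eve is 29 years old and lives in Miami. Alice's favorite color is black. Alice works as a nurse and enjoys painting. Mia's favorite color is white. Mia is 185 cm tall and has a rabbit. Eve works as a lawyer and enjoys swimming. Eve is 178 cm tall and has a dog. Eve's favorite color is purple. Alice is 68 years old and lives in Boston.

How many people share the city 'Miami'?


Count: 1

1


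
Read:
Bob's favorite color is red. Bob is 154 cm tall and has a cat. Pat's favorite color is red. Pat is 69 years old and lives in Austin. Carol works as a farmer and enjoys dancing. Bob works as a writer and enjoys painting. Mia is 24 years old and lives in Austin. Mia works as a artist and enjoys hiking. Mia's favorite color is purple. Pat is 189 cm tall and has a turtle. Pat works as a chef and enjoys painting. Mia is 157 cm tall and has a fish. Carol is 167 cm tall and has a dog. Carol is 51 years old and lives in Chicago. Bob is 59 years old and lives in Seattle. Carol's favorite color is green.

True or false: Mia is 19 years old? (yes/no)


Mia is actually 24. no

no


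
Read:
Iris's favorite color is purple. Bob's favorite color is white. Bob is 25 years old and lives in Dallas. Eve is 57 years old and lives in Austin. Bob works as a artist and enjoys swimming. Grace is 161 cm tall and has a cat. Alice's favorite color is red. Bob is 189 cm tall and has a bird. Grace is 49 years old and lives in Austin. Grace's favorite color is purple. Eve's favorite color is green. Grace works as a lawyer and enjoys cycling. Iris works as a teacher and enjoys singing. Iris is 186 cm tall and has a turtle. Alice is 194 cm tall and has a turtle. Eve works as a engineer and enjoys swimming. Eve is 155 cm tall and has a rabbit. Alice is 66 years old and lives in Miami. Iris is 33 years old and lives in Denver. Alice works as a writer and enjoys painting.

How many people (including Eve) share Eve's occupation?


Eve is a engineer. Count = 1

1


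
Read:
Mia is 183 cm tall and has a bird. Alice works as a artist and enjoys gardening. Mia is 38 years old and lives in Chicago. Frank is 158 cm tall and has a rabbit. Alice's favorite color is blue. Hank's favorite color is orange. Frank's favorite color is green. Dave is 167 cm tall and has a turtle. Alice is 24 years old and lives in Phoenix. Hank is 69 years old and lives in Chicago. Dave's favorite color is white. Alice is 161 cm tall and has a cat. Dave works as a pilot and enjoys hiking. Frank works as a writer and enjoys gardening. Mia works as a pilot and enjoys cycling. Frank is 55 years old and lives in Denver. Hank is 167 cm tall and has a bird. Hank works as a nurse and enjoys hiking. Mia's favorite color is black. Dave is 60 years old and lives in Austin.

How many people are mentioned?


People: Dave, Mia, Hank, Alice, Frank. Count = 5

5


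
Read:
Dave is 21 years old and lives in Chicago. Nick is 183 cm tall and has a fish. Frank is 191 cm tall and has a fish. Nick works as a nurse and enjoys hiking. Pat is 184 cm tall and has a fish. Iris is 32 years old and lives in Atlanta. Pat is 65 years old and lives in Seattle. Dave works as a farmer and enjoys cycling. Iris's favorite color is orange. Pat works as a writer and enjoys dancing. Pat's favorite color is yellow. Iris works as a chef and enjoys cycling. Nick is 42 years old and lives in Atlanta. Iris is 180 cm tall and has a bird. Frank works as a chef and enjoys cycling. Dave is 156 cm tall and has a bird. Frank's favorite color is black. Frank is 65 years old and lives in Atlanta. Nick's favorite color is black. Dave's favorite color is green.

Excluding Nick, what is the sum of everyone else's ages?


Sum (excluding Nick): 183

183


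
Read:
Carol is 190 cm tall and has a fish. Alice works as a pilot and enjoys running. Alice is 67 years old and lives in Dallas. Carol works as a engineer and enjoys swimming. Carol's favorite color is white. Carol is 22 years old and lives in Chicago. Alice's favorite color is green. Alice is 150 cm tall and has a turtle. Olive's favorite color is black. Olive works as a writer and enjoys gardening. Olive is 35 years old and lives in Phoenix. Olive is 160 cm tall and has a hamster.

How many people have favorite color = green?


Count: 1

1


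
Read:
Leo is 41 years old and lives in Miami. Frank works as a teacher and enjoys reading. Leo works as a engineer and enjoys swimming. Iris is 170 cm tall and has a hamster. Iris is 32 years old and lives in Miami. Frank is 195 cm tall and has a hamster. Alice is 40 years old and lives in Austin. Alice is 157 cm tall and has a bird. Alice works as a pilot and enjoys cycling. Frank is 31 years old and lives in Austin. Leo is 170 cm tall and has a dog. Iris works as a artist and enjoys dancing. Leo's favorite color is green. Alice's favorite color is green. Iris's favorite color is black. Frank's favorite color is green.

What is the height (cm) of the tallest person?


Tallest: Frank at 195 cm

195


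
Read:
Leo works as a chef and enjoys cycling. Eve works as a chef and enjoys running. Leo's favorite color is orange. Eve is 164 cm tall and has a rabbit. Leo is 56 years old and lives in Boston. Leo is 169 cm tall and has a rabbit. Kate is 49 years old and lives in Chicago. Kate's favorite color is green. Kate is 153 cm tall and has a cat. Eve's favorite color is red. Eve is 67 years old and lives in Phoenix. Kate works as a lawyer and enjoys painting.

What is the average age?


Sum=172, n=3, avg=57.33

57.33


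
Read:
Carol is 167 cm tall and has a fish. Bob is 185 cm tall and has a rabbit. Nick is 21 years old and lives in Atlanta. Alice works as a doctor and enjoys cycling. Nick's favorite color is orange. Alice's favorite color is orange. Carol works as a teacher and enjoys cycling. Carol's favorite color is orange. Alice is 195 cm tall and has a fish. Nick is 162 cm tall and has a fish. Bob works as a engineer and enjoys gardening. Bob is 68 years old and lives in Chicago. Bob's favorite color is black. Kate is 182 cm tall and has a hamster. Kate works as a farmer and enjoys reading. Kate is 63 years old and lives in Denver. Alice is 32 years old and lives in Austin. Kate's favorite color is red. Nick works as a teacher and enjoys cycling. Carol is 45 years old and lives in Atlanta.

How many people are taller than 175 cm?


Taller than 175: 3

3


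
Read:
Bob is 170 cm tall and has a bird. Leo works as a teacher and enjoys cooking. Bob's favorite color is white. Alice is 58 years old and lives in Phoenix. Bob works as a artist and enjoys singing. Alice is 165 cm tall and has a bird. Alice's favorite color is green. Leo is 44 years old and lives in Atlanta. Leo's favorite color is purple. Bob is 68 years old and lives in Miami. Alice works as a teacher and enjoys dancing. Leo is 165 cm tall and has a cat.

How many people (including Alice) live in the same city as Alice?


Alice lives in Phoenix. Count = 1

1


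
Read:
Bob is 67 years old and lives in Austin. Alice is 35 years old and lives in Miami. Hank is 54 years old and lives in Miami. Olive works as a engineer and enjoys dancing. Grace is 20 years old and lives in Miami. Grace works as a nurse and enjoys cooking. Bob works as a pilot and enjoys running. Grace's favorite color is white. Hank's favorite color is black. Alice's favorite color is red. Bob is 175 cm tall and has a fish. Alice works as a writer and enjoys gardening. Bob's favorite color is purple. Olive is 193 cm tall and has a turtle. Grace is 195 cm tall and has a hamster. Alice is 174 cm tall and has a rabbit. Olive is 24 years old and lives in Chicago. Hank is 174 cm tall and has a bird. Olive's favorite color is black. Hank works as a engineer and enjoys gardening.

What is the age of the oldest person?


Oldest: Bob at 67

67


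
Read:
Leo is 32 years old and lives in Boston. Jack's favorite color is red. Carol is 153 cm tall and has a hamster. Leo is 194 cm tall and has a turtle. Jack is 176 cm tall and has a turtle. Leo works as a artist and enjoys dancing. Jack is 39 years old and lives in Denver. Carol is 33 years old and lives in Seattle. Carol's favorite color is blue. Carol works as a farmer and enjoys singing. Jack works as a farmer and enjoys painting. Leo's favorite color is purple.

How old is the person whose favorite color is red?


Person with favorite color=red is Jack, age 39

39


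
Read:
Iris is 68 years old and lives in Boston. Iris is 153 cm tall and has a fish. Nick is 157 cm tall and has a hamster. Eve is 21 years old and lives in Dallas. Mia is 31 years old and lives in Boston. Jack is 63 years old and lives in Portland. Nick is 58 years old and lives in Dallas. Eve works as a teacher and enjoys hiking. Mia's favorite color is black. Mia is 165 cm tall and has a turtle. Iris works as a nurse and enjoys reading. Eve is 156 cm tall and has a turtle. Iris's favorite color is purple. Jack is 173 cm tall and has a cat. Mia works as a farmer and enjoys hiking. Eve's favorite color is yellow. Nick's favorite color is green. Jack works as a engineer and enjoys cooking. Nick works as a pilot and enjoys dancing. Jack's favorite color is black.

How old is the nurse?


The nurse is Iris, age 68

68


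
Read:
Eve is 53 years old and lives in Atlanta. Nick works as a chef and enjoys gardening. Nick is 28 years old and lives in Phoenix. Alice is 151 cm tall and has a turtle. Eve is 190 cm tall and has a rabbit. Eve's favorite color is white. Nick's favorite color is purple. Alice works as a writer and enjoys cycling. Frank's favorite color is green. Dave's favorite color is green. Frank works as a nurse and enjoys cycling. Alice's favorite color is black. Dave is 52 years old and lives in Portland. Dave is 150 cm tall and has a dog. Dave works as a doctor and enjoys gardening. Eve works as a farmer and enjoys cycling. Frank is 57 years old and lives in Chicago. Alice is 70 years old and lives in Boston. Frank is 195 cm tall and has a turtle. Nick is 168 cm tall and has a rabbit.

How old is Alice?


Alice is 70 years old

70


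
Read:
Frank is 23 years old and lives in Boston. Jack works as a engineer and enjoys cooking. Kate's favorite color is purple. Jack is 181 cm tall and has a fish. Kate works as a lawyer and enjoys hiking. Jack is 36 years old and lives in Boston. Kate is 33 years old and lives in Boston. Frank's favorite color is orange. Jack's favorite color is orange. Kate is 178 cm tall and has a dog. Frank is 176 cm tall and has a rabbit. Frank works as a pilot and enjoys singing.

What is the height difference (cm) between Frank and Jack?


|176 - 181| = 5

5


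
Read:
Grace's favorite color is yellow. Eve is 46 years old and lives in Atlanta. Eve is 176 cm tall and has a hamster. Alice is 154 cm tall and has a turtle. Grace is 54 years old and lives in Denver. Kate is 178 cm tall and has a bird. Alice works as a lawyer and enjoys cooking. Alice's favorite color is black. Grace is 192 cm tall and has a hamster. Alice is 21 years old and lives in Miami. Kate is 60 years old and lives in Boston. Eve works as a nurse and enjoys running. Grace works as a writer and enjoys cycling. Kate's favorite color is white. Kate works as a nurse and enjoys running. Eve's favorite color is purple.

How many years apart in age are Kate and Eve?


60 vs 46, diff = 14

14


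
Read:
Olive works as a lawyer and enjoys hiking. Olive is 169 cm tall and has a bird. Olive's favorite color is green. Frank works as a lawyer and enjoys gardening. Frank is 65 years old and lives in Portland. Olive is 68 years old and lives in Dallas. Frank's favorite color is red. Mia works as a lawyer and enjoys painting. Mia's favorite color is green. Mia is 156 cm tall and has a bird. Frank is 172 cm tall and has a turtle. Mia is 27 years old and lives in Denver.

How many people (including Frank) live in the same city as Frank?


Frank lives in Portland. Count = 1

1


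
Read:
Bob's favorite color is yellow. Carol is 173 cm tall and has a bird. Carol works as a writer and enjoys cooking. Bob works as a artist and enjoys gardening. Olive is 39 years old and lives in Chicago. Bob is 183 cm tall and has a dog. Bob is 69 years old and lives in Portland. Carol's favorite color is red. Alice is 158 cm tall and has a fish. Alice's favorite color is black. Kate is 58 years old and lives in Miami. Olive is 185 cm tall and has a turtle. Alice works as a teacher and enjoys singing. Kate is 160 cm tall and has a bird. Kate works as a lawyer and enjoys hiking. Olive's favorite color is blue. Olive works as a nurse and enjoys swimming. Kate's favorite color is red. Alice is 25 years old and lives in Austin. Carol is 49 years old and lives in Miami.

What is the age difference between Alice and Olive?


|25 - 39| = 14

14


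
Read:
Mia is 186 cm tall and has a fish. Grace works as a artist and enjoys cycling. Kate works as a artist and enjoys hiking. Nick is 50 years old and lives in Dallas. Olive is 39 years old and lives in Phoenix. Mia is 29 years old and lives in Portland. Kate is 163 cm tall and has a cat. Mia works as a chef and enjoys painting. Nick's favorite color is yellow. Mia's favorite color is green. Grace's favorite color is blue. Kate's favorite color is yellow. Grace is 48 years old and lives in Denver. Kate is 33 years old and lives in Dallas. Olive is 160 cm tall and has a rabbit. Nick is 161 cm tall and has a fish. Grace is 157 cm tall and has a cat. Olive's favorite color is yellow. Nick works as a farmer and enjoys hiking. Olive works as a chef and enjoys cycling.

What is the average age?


Sum=199, n=5, avg=39.8

39.8


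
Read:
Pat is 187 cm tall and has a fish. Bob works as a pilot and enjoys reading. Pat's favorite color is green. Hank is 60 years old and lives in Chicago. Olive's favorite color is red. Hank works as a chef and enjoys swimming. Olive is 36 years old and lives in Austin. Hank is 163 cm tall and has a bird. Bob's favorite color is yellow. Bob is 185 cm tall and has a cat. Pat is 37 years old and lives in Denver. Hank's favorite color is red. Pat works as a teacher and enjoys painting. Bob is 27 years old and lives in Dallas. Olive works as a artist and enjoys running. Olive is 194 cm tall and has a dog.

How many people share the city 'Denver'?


Count: 1

1


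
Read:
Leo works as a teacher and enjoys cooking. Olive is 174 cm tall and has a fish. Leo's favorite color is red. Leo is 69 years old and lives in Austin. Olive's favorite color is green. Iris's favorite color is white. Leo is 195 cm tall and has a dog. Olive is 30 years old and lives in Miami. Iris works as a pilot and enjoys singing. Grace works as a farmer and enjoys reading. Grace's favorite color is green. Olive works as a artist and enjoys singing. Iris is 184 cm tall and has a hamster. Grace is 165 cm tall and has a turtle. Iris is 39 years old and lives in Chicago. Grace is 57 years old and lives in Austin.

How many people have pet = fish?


Count: 1

1


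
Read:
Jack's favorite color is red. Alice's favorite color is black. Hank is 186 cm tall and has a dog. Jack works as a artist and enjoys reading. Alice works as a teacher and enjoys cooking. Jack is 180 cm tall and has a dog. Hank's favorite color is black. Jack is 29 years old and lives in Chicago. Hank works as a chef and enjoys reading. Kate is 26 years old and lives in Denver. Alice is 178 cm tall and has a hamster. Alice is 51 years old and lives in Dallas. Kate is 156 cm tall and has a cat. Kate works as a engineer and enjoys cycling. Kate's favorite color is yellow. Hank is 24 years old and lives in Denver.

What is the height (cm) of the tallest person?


Tallest: Hank at 186 cm

186


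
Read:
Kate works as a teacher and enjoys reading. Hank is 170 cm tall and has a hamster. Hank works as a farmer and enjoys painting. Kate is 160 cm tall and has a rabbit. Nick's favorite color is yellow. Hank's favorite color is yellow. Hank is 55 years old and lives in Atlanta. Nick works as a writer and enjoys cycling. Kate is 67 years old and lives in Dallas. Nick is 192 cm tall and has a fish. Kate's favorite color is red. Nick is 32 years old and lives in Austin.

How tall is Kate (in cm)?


Kate is 160 cm tall

160


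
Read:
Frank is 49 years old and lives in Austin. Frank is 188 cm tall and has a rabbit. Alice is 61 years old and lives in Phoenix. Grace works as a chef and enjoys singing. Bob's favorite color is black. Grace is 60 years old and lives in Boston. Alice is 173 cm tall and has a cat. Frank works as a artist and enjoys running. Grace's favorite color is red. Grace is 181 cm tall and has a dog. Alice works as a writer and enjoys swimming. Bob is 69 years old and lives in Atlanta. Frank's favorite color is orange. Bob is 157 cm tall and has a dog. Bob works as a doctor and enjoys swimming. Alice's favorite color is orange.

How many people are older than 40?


Filter: 4

4
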